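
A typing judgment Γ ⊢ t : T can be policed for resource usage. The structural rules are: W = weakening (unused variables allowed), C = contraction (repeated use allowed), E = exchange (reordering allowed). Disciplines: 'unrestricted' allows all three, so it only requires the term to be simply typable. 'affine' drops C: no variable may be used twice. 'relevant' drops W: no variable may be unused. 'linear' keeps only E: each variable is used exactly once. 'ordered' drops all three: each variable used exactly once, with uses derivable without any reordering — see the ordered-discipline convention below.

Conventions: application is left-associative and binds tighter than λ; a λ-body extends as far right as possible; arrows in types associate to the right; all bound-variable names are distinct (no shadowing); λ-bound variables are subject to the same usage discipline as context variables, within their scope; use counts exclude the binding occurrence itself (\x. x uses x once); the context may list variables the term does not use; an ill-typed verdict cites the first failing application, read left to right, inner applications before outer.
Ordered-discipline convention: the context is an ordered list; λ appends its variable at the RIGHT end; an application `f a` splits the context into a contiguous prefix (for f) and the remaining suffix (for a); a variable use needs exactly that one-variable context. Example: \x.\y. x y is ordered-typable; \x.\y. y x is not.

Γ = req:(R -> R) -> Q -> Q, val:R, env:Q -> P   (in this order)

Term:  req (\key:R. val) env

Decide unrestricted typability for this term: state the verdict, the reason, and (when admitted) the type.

no — the type mismatch rejects it
use counts: req ×1; val ×1; env ×1; key [bound] ×0
uses in reading order: req, val, env
typing: ill-typed: an argument Q -> P mismatches the expected Q
all disciplines: ordered ✗; linear ✗; affine ✗; relevant ✗; unrestricted ✗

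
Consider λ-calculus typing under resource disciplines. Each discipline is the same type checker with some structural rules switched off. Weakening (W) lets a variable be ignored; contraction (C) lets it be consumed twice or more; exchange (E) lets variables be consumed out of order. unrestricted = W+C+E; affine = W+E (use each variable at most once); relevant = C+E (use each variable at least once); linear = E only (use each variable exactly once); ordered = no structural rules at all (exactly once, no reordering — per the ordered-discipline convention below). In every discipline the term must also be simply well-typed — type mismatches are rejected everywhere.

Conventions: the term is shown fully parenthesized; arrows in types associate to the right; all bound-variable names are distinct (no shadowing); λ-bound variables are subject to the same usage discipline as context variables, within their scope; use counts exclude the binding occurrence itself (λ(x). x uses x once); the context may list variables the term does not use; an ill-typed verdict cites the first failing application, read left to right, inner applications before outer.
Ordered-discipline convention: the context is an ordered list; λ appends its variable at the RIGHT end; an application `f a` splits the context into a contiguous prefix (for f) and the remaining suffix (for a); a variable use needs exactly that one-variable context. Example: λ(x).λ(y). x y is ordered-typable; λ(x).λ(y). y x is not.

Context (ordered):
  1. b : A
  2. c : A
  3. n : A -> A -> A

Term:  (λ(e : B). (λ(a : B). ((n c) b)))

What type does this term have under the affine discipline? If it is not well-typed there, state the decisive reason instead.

term : B -> B -> A
use counts: b: 1; c: 1; n: 1; e (λ-bound): 0; a (λ-bound): 0
order of uses: n, c, b
typing: well-typed at B -> B -> A
per-discipline verdicts: ordered ✗; linear ✗; affine ✓; relevant ✗; unrestricted ✓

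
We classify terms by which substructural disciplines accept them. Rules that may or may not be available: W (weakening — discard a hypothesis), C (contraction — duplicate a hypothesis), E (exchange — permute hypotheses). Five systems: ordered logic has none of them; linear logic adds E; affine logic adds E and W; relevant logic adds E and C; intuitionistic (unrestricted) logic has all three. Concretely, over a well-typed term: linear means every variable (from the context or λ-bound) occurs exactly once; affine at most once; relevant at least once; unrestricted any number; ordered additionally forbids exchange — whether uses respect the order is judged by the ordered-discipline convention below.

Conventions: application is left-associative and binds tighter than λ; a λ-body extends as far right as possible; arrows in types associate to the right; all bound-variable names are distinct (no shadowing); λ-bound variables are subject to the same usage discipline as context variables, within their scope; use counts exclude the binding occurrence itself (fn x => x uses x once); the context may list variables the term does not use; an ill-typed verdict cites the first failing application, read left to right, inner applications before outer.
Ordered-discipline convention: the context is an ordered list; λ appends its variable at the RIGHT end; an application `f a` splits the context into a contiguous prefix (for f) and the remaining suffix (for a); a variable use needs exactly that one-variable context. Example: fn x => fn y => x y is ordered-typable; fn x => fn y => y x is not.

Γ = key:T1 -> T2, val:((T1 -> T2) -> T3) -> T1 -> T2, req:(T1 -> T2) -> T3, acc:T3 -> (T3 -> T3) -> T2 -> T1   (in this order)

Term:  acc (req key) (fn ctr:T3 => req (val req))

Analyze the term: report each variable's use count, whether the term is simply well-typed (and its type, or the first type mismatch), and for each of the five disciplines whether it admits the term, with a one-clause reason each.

variable uses: key ×1, val ×1, req ×3, acc ×1, ctr [bound] ×0
use order (left to right): acc, req, key, req, val, req
typing: well-typed — term : T2 -> T1
ordered ✗ (needs contraction — req ×3; ctr left unused)
linear ✗ (needs contraction — req ×3; ctr left unused)
affine ✗ (needs contraction — req ×3)
relevant ✗ (ctr left unused)
unrestricted ✓ (well-typed at T2 -> T1; no restrictions here)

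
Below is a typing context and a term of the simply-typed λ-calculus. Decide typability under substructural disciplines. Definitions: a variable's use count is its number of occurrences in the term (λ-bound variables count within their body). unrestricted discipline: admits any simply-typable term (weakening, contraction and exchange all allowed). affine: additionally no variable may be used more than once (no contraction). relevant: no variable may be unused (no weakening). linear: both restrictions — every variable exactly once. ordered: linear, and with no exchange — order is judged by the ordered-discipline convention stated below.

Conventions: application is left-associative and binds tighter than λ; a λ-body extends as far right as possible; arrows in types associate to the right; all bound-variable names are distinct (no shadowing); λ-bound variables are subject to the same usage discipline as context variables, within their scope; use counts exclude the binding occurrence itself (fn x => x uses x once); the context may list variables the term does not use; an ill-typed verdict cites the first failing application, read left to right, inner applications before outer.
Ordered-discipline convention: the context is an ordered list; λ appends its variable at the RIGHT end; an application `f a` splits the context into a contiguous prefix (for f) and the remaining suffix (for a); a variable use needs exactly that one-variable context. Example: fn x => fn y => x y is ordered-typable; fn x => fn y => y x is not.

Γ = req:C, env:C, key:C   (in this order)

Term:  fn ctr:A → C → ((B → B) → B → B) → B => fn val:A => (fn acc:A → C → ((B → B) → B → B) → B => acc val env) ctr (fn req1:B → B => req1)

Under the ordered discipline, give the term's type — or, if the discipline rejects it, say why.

not well-typed under ordered — unused: req, key — weakening required
counts: req ×0, env ×1, key ×0, ctr (λ-bound) ×1, val (λ-bound) ×1, acc (λ-bound) ×1, req1 (λ-bound) ×1
left-to-right use order: acc, val, env, ctr, req1
typing: well-typed at (A → C → ((B → B) → B → B) → B) → A → B
across the five disciplines: ordered ✗, linear ✗, affine ✓, relevant ✗, unrestricted ✓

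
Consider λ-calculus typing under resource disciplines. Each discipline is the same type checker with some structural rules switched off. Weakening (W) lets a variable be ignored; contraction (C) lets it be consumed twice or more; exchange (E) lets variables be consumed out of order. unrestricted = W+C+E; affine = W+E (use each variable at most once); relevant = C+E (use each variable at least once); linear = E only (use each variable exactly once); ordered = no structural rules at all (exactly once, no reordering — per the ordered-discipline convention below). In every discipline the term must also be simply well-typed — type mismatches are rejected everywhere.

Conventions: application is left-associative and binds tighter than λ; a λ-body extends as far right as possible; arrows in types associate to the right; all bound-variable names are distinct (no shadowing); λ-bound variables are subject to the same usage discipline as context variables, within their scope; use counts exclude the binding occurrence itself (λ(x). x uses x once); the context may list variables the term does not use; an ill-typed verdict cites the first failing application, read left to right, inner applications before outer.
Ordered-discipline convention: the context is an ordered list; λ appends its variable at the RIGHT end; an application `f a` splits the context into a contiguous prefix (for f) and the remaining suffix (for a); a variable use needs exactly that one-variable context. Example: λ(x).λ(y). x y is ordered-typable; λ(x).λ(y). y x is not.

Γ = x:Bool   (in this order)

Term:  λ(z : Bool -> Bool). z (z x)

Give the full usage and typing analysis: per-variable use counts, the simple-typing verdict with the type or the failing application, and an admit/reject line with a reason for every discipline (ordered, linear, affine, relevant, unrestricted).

usage: x: 1; z (λ-bound): 2
order of uses: z, z, x
typing: the term checks, with type (Bool -> Bool) -> Bool
ordered ✗ (needs contraction — z ×2)
linear ✗ (needs contraction — z ×2)
affine ✗ (needs contraction — z ×2)
relevant ✓ (at least one use each (x, z))
unrestricted ✓ (simply typable at (Bool -> Bool) -> Bool; W, C, E all held)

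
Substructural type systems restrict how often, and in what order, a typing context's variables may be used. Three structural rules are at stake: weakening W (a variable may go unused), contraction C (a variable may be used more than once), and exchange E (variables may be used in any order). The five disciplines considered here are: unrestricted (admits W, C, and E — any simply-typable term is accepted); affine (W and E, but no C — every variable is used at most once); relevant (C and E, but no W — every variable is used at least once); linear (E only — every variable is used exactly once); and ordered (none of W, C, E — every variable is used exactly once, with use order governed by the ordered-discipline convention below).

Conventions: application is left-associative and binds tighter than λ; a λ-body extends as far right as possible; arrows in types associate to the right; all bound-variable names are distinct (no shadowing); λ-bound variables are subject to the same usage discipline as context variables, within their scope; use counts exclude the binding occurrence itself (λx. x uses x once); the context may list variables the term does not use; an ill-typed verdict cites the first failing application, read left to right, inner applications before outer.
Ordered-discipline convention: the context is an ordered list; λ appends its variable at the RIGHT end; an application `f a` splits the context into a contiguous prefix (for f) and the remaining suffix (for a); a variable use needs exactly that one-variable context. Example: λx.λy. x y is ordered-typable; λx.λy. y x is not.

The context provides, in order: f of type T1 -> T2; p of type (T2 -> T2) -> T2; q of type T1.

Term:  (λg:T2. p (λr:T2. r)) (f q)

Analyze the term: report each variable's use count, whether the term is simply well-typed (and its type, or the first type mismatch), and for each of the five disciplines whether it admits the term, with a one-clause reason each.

usage: f=1; p=1; q=1; g [bound]=0; r [bound]=1
use order (left to right): p, r, f, q
typing: well-typed at T2
ordered ✗ (unused: g — weakening required)
linear ✗ (unused: g — weakening required)
affine ✓ (at most one use each (f, p, q, g, r))
relevant ✗ (unused: g — weakening required)
unrestricted ✓ (simply typable at T2; W, C, E all held)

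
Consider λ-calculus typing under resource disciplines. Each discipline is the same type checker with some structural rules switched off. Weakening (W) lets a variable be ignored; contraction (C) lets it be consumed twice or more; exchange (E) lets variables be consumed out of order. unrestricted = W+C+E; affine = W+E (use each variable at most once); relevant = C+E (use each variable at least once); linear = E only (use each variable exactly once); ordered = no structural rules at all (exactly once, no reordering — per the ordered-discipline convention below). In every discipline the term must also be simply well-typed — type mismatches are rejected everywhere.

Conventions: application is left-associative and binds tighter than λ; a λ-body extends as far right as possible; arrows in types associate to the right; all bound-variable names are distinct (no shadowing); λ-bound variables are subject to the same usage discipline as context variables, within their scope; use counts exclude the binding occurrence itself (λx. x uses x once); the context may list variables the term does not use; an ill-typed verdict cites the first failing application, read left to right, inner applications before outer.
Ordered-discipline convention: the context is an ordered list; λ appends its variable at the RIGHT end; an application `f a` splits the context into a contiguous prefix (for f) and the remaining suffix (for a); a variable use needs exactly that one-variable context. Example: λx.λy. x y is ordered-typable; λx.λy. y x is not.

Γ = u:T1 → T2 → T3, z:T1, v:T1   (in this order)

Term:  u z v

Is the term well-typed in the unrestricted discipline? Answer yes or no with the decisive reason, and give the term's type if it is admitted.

no — fails simple typing
variable uses: u: 1×; z: 1×; v: 1×
order of uses: u, z, v
typing: ill-typed: an argument T1 mismatches the expected T2
summary: ordered ✗, linear ✗, affine ✗, relevant ✗, unrestricted ✗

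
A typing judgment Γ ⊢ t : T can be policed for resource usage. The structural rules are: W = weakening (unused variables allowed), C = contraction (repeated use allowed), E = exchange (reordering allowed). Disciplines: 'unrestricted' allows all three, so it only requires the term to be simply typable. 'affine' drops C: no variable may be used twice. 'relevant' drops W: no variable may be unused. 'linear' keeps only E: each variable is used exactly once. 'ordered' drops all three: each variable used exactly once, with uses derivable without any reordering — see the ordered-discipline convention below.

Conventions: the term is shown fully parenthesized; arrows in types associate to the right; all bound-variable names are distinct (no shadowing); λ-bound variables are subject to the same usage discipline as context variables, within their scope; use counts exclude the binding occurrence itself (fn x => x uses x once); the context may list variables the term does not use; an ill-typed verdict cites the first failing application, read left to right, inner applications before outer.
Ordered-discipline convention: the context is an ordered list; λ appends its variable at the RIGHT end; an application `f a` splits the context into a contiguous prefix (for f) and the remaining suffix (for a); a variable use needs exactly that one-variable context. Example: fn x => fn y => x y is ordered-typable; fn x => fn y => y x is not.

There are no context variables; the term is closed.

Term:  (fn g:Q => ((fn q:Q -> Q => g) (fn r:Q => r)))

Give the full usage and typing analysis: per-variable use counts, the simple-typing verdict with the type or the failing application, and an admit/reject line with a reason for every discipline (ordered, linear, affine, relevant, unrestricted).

use counts: g [bound]: 1; q [bound]: 0; r [bound]: 1
uses in reading order: g, r
typing: well-typed — term : Q -> Q
ordered ✗ (q never used (weakening))
linear ✗ (q never used (weakening))
affine ✓ (at most one use each (g, q, r))
relevant ✗ (q never used (weakening))
unrestricted ✓ (simply typable at Q -> Q; W, C, E all held)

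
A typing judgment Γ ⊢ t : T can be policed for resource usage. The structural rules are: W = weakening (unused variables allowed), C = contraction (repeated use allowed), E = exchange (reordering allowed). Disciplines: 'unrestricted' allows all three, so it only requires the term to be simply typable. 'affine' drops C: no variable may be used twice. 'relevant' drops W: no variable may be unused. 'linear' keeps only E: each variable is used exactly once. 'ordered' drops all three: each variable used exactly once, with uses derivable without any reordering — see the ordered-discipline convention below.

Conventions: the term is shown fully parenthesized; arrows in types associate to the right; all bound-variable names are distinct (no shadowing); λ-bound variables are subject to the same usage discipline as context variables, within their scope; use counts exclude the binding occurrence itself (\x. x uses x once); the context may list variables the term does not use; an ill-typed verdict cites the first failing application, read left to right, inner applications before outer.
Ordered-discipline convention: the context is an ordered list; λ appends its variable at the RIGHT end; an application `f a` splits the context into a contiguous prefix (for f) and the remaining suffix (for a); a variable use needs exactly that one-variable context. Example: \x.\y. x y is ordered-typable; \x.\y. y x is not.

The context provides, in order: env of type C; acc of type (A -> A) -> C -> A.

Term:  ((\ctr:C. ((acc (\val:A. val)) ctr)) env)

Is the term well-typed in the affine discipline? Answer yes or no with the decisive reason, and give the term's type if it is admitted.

yes — none of env, acc, ctr, val used more than once; term : A
use counts: env=1; acc=1; ctr (λ-bound)=1; val (λ-bound)=1
left-to-right use order: acc, val, ctr, env
typing: well-typed — term : A
all disciplines: ordered ✗, linear ✓, affine ✓, relevant ✓, unrestricted ✓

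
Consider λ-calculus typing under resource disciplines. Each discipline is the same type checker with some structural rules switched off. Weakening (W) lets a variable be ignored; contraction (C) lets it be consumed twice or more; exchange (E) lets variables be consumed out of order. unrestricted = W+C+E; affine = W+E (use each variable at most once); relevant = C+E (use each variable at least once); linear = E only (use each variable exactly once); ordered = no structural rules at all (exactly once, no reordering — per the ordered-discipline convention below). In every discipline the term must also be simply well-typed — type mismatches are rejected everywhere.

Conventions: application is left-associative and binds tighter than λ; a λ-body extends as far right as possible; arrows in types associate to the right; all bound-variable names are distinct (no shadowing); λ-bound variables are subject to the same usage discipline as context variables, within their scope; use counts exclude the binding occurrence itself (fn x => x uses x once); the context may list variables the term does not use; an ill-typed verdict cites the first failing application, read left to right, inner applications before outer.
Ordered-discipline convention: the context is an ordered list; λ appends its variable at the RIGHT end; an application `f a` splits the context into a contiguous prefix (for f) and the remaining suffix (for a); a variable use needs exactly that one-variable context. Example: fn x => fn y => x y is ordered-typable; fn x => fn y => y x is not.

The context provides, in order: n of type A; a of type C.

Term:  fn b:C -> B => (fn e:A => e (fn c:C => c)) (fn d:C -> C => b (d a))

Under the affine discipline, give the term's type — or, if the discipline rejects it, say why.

not well-typed under affine — a type mismatch blocks all five
use counts: n: 0, a: 1, b (λ-bound): 1, e (λ-bound): 1, c (λ-bound): 1, d (λ-bound): 1
use order (left to right): e, c, b, d, a
typing: ill-typed: non-arrow in function slot: A
summary: ordered ✗ · linear ✗ · affine ✗ · relevant ✗ · unrestricted ✗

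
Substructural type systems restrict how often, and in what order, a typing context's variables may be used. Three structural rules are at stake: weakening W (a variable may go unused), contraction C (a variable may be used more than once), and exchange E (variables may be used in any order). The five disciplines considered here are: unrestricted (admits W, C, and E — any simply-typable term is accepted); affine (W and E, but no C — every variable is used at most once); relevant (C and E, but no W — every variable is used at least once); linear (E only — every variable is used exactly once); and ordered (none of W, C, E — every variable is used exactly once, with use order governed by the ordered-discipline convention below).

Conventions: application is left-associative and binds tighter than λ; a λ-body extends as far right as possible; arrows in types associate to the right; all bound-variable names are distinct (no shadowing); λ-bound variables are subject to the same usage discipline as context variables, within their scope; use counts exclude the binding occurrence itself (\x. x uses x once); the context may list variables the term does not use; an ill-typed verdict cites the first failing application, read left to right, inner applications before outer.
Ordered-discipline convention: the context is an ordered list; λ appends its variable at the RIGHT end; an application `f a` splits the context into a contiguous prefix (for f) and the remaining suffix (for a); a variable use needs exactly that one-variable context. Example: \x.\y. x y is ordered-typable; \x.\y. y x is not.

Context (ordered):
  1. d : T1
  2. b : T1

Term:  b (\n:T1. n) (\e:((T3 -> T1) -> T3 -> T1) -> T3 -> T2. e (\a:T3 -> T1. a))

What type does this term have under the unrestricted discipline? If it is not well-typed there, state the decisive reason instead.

not well-typed under unrestricted — the type mismatch rejects it
usage: d ×0, b ×1, n [bound] ×1, e [bound] ×1, a [bound] ×1
use order (left to right): b, n, e, a
typing: ill-typed: can't apply a value of type T1
all disciplines: ordered ✗, linear ✗, affine ✗, relevant ✗, unrestricted ✗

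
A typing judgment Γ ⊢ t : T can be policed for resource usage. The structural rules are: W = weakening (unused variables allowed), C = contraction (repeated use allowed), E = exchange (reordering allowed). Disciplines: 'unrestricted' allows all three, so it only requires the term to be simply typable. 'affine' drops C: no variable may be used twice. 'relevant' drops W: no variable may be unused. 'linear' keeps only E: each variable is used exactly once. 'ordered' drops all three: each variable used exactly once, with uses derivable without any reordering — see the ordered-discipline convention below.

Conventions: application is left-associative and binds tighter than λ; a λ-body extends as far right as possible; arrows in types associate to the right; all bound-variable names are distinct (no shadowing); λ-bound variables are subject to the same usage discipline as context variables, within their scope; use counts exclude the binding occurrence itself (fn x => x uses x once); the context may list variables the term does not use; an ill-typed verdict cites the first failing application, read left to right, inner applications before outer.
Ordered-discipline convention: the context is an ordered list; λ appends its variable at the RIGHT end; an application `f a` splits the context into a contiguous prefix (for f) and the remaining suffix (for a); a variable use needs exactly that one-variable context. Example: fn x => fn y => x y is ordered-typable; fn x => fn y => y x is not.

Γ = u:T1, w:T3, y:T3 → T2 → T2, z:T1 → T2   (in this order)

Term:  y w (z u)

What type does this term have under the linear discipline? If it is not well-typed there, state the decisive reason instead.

term : T2
usage: u: 1×, w: 1×, y: 1×, z: 1×
use order (left to right): y, w, z, u
typing: the term checks, with type T2
summary: ordered ✗ · linear ✓ · affine ✓ · relevant ✓ · unrestricted ✓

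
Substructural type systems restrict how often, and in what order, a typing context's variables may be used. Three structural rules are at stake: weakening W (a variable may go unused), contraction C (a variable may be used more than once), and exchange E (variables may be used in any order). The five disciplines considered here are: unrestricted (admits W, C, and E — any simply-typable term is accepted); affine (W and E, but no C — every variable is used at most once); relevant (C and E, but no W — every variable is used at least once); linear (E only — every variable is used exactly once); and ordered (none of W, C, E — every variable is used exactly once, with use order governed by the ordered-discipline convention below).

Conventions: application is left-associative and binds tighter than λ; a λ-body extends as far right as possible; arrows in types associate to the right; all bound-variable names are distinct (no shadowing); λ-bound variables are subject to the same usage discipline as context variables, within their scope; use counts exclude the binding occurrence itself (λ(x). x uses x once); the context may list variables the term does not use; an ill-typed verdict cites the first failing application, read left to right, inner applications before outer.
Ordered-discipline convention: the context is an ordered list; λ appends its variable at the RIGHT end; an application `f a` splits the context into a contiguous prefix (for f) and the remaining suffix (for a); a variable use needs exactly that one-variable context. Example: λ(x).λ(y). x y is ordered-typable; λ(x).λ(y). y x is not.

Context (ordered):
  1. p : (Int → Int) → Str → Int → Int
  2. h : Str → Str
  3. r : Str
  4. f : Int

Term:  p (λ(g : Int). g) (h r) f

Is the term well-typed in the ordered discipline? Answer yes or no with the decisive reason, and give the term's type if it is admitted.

yes — one use each (p, h, r, f, g); ordered split holds; term : Int
counts: p ×1, h ×1, r ×1, f ×1, g (λ-bound) ×1
use order (left to right): p, g, h, r, f
typing: well-typed at Int
summary: ordered ✓ | linear ✓ | affine ✓ | relevant ✓ | unrestricted ✓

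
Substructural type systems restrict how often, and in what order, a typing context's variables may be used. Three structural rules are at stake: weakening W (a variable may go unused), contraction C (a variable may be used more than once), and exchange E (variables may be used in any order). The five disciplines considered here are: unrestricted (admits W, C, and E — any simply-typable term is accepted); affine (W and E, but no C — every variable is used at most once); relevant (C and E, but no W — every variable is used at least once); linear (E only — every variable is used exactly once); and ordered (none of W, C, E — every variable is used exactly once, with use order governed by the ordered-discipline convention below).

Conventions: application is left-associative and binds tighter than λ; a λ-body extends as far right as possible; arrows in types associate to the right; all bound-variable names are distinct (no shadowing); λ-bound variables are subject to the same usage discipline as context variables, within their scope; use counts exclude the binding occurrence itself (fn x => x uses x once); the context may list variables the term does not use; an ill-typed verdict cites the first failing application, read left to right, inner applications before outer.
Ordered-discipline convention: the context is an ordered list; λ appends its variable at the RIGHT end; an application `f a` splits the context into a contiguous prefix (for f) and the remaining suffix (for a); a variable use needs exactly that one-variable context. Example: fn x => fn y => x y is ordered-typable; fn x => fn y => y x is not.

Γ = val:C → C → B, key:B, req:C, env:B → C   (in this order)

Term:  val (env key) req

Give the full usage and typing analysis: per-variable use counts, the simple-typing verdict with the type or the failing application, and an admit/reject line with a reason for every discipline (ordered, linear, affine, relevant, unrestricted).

counts: val: 1×; key: 1×; req: 1×; env: 1×
left-to-right use order: val, env, key, req
typing: well-typed at B
ordered: ✗ — no contiguous prefix/suffix split fits val, env, key, req
linear: ✓ — exactly-once usage across val, key, req, env
affine: ✓ — no duplicate uses among val, key, req, env
relevant: ✓ — none of val, key, req, env goes unused
unrestricted: ✓ — typability at B is all that's needed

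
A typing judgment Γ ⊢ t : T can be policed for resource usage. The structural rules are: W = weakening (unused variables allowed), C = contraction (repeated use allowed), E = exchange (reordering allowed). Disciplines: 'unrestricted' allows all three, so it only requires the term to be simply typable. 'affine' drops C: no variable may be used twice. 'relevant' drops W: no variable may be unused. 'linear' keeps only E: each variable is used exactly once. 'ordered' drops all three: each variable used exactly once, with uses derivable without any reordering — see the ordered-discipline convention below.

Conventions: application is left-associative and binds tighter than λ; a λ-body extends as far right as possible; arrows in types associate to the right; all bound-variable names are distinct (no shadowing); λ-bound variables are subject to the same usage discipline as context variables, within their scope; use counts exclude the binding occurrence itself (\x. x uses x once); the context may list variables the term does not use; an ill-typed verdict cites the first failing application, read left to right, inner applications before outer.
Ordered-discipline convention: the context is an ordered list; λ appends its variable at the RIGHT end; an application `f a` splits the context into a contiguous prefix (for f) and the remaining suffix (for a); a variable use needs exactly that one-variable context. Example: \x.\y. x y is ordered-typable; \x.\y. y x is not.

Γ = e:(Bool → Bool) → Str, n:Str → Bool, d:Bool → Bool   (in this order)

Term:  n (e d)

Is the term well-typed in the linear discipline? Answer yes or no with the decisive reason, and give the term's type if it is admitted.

yes — exactly-once usage across e, n, d; term : Bool
counts: e ×1, n ×1, d ×1
left-to-right use order: n, e, d
typing: ✓ — Bool
per-discipline verdicts: ordered ✗ | linear ✓ | affine ✓ | relevant ✓ | unrestricted ✓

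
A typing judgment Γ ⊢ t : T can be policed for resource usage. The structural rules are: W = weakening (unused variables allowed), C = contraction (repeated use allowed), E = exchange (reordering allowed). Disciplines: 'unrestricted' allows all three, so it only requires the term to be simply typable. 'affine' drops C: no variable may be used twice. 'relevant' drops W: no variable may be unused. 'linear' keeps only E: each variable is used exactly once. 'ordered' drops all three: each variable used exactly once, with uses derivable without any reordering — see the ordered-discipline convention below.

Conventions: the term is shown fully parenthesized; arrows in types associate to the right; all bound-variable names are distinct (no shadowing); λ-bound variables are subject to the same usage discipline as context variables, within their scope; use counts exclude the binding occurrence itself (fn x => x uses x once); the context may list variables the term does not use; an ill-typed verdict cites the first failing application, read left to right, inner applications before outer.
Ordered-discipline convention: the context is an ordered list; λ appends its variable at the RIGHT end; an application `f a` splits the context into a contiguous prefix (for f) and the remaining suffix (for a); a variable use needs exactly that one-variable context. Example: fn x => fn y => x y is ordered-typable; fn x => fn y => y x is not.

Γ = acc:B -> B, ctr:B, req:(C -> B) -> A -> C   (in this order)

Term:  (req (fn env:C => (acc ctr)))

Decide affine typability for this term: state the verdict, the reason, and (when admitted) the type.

yes — at most one use each (acc, ctr, req, env); term : A -> C
usage: acc: 1×; ctr: 1×; req: 1×; env [bound]: 0×
uses in reading order: req, acc, ctr
typing: ✓ — A -> C
all disciplines: ordered ✗ · linear ✗ · affine ✓ · relevant ✗ · unrestricted ✓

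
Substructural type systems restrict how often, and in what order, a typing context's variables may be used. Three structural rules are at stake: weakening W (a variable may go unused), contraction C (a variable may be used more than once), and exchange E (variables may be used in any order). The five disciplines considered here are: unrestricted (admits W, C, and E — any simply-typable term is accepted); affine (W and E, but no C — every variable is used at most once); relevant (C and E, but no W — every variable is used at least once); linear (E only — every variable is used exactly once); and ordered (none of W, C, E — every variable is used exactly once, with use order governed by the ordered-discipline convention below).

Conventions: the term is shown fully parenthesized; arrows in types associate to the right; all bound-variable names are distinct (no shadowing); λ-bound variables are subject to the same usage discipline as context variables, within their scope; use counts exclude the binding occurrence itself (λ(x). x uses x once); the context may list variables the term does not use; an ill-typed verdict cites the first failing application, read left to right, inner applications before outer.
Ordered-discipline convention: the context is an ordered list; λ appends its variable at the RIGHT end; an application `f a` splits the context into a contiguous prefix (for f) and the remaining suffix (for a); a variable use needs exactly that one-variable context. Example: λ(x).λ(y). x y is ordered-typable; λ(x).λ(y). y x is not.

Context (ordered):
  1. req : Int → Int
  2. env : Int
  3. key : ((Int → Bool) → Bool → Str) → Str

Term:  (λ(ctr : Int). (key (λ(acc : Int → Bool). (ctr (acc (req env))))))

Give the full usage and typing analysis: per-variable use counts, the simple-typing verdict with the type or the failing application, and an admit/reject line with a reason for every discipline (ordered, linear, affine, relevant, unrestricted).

counts: req=1; env=1; key=1; ctr [bound]=1; acc [bound]=1
left-to-right use order: key, ctr, acc, req, env
typing: ill-typed: non-function type Int applied to an argument
ordered: ✗ — the type mismatch rejects it
linear: ✗ — not simply typable
affine: ✗ — fails simple typing
relevant: ✗ — a type mismatch blocks all five
unrestricted: ✗ — the type mismatch rejects it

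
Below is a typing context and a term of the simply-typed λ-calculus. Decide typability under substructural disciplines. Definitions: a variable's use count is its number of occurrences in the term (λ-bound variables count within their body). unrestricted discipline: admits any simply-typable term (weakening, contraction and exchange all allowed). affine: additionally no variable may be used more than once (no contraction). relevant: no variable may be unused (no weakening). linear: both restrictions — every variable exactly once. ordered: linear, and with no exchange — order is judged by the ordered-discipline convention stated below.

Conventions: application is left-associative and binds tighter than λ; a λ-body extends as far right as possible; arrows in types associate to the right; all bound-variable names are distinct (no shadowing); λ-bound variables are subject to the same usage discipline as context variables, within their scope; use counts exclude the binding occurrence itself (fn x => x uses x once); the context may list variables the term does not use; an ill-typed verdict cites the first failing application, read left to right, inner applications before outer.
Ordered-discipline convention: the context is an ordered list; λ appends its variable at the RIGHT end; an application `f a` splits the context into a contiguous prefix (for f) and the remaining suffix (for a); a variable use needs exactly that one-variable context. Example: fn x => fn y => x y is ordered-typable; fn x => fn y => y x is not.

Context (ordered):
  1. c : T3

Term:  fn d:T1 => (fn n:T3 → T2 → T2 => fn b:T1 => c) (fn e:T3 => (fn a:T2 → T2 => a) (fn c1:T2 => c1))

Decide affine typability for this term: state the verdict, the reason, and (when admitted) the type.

yes — none of c, d, n, b, e, a, c1 used more than once; term : T1 → T1 → T3
variable uses: c=1, d [bound]=0, n [bound]=0, b [bound]=0, e [bound]=0, a [bound]=1, c1 [bound]=1
order of uses: c, a, c1
typing: the term checks, with type T1 → T1 → T3
across the five disciplines: ordered ✗ · linear ✗ · affine ✓ · relevant ✗ · unrestricted ✓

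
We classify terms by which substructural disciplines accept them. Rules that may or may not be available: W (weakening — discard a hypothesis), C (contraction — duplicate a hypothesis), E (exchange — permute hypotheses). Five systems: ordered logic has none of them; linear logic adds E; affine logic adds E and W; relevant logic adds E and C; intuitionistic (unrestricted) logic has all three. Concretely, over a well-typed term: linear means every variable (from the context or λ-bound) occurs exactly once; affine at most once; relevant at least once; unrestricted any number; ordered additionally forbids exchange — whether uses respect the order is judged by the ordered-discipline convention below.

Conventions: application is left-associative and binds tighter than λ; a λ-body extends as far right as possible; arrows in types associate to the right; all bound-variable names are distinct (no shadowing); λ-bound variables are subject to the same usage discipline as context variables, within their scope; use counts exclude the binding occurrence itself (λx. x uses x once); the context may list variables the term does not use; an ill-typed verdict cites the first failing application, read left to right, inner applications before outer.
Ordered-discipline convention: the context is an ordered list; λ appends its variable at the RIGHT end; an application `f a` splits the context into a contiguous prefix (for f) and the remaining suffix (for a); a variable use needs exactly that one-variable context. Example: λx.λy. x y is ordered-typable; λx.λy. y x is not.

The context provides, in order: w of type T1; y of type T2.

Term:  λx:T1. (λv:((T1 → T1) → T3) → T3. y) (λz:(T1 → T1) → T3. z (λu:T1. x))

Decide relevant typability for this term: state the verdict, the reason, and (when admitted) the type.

no — unused: w, v, u — weakening required
variable uses: w: 0; y: 1; x (bound): 1; v (bound): 0; z (bound): 1; u (bound): 0
use order (left to right): y, z, x
typing: ✓ — T1 → T2
summary: ordered ✗ · linear ✗ · affine ✓ · relevant ✗ · unrestricted ✓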